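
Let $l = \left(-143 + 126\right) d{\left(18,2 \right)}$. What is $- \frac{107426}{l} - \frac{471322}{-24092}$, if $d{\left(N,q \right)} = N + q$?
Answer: $\frac{171772292}{511955} \approx 335.52$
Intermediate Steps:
$l = -340$ ($l = \left(-143 + 126\right) \left(18 + 2\right) = \left(-17\right) 20 = -340$)
$- \frac{107426}{l} - \frac{471322}{-24092} = - \frac{107426}{-340} - \frac{471322}{-24092} = \left(-107426\right) \left(- \frac{1}{340}\right) - - \frac{235661}{12046} = \frac{53713}{170} + \frac{235661}{12046} = \frac{171772292}{511955}$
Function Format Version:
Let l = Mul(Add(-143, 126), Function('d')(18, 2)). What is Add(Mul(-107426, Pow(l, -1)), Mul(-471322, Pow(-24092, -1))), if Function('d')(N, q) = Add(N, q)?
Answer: Rational(171772292, 511955) ≈ 335.52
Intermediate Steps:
l = -340 (l = Mul(Add(-143, 126), Add(18, 2)) = Mul(-17, 20) = -340)
Add(Mul(-107426, Pow(l, -1)), Mul(-471322, Pow(-24092, -1))) = Add(Mul(-107426, Pow(-340, -1)), Mul(-471322, Pow(-24092, -1))) = Add(Mul(-107426, Rational(-1, 340)), Mul(-471322, Rational(-1, 24092))) = Add(Rational(53713, 170), Rational(235661, 12046)) = Rational(171772292, 511955)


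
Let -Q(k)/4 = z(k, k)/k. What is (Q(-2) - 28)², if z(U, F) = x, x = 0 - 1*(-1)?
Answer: 676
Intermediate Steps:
x = 1 (x = 0 + 1 = 1)
z(U, F) = 1
Q(k) = -4/k
(Q(-2) - 28)² = (-4/(-2) - 28)² = (-4*(-½) - 28)² = (2 - 28)² = (-26)² = 676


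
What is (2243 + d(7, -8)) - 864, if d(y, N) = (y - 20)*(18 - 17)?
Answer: 1366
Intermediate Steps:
d(y, N) = -20 + y (d(y, N) = (-20 + y)*1 = -20 + y)
(2243 + d(7, -8)) - 864 = (2243 + (-20 + 7)) - 864 = (2243 - 13) - 864 = 2230 - 864 = 1366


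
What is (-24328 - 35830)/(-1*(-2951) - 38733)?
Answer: 30079/17891 ≈ 1.6812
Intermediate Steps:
(-24328 - 35830)/(-1*(-2951) - 38733) = -60158/(2951 - 38733) = -60158/(-35782) = -60158*(-1/35782) = 30079/17891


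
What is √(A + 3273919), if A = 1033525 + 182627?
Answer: √4490071 ≈ 2119.0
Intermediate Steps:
A = 1216152
√(A + 3273919) = √(1216152 + 3273919) = √4490071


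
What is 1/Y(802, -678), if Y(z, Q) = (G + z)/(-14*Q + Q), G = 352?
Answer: 4407/577 ≈ 7.6378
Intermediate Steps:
Y(z, Q) = -(352 + z)/(13*Q) (Y(z, Q) = (352 + z)/(-14*Q + Q) = (352 + z)/((-13*Q)) = (352 + z)*(-1/(13*Q)) = -(352 + z)/(13*Q))
1/Y(802, -678) = 1/((1/13)*(-352 - 1*802)/(-678)) = 1/((1/13)*(-1/678)*(-352 - 802)) = 1/((1/13)*(-1/678)*(-1154)) = 1/(577/4407) = 4407/577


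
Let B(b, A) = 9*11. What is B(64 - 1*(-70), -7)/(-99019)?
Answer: -99/99019 ≈ -0.00099981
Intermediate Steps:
B(b, A) = 99
B(64 - 1*(-70), -7)/(-99019) = 99/(-99019) = 99*(-1/99019) = -99/99019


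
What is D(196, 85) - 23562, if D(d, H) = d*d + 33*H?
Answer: 17659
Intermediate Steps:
D(d, H) = d**2 + 33*H
D(196, 85) - 23562 = (196**2 + 33*85) - 23562 = (38416 + 2805) - 23562 = 41221 - 23562 = 17659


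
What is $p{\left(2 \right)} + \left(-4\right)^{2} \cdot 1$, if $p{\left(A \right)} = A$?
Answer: $18$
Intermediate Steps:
$p{\left(2 \right)} + \left(-4\right)^{2} \cdot 1 = 2 + \left(-4\right)^{2} \cdot 1 = 2 + 16 \cdot 1 = 2 + 16 = 18$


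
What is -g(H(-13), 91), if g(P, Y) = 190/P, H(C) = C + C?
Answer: 95/13 ≈ 7.3077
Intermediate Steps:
H(C) = 2*C
-g(H(-13), 91) = -190/(2*(-13)) = -190/(-26) = -190*(-1)/26 = -1*(-95/13) = 95/13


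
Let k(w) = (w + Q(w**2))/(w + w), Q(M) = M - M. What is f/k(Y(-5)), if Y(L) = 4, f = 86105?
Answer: 172210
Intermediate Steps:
Q(M) = 0
k(w) = 1/2 (k(w) = (w + 0)/(w + w) = w/((2*w)) = w*(1/(2*w)) = 1/2)
f/k(Y(-5)) = 86105/(1/2) = 86105*2 = 172210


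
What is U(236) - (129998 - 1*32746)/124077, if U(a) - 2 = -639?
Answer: -79134301/124077 ≈ -637.78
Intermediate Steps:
U(a) = -637 (U(a) = 2 - 639 = -637)
U(236) - (129998 - 1*32746)/124077 = -637 - (129998 - 1*32746)/124077 = -637 - (129998 - 32746)/124077 = -637 - 97252/124077 = -79134301/124077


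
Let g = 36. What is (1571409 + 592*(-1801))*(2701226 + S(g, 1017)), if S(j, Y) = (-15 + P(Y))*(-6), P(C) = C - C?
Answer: 1364750765572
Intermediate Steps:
P(C) = 0
S(j, Y) = 90 (S(j, Y) = (-15 + 0)*(-6) = -15*(-6) = 90)
(1571409 + 592*(-1801))*(2701226 + S(g, 1017)) = (1571409 + 592*(-1801))*(2701226 + 90) = (1571409 - 1066192)*2701316 = 505217*2701316 = 1364750765572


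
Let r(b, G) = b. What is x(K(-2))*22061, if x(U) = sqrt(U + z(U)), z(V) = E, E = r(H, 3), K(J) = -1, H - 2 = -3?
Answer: 22061*I*sqrt(2) ≈ 31199.0*I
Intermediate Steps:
H = -1 (H = 2 - 3 = -1)
E = -1
z(V) = -1
x(U) = sqrt(-1 + U) (x(U) = sqrt(U - 1) = sqrt(-1 + U))
x(K(-2))*22061 = sqrt(-1 - 1)*22061 = sqrt(-2)*22061 = (I*sqrt(2))*22061 = 22061*I*sqrt(2)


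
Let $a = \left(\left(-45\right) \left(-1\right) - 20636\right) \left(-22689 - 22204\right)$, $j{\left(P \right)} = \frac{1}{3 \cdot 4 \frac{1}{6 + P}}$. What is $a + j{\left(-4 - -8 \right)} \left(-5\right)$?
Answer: $\frac{5546350553}{6} \approx 9.2439 \cdot 10^{8}$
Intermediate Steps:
$j{\left(P \right)} = \frac{1}{2} + \frac{P}{12}$ ($j{\left(P \right)} = \frac{1}{12 \frac{1}{6 + P}} = \frac{1}{2} + \frac{P}{12}$)
$a = 924391763$ ($a = \left(45 - 20636\right) \left(-44893\right) = \left(-20591\right) \left(-44893\right) = 924391763$)
$a + j{\left(-4 - -8 \right)} \left(-5\right) = 924391763 + \left(\frac{1}{2} + \frac{-4 - -8}{12}\right) \left(-5\right) = 924391763 + \left(\frac{1}{2} + \frac{-4 + 8}{12}\right) \left(-5\right) = 924391763 + \left(\frac{1}{2} + \frac{1}{12} \cdot 4\right) \left(-5\right) = 924391763 + \left(\frac{1}{2} + \frac{1}{3}\right) \left(-5\right) = 924391763 + \frac{5}{6} \left(-5\right) = 924391763 - \frac{25}{6} = \frac{5546350553}{6}$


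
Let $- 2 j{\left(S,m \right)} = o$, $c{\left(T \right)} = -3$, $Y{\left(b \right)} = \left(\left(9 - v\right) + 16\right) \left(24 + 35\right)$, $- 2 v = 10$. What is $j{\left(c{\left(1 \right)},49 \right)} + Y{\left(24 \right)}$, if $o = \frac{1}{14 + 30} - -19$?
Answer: $\frac{154923}{88} \approx 1760.5$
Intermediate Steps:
$v = -5$ ($v = \left(- \frac{1}{2}\right) 10 = -5$)
$Y{\left(b \right)} = 1770$ ($Y{\left(b \right)} = \left(\left(9 - -5\right) + 16\right) \left(24 + 35\right) = \left(\left(9 + 5\right) + 16\right) 59 = \left(14 + 16\right) 59 = 30 \cdot 59 = 1770$)
$o = \frac{837}{44}$ ($o = \frac{1}{44} + 19 = \frac{837}{44} \approx 19.023$)
$j{\left(S,m \right)} = - \frac{837}{88}$ ($j{\left(S,m \right)} = \left(- \frac{1}{2}\right) \frac{837}{44} = - \frac{837}{88}$)
$j{\left(c{\left(1 \right)},49 \right)} + Y{\left(24 \right)} = - \frac{837}{88} + 1770 = \frac{154923}{88}$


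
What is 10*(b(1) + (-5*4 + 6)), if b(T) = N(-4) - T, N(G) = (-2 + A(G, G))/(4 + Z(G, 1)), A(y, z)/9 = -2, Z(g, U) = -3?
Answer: -350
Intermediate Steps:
A(y, z) = -18 (A(y, z) = 9*(-2) = -18)
N(G) = -20 (N(G) = (-2 - 18)/(4 - 3) = -20/1 = -20*1 = -20)
b(T) = -20 - T
10*(b(1) + (-5*4 + 6)) = 10*((-20 - 1*1) + (-5*4 + 6)) = 10*((-20 - 1) + (-20 + 6)) = 10*(-21 - 14) = 10*(-35) = -350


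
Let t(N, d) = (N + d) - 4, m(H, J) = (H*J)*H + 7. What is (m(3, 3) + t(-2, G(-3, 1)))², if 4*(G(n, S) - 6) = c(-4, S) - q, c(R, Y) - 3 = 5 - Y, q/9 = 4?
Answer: 11449/16 ≈ 715.56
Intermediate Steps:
q = 36 (q = 9*4 = 36)
c(R, Y) = 8 - Y (c(R, Y) = 3 + (5 - Y) = 8 - Y)
G(n, S) = -1 - S/4 (G(n, S) = 6 + ((8 - S) - 1*36)/4 = 6 + ((8 - S) - 36)/4 = 6 + (-28 - S)/4 = 6 + (-7 - S/4) = -1 - S/4)
m(H, J) = 7 + J*H² (m(H, J) = J*H² + 7 = 7 + J*H²)
t(N, d) = -4 + N + d
(m(3, 3) + t(-2, G(-3, 1)))² = ((7 + 3*3²) + (-4 - 2 + (-1 - ¼*1)))² = ((7 + 3*9) + (-4 - 2 + (-1 - ¼)))² = ((7 + 27) + (-4 - 2 - 5/4))² = (34 - 29/4)² = (107/4)² = 11449/16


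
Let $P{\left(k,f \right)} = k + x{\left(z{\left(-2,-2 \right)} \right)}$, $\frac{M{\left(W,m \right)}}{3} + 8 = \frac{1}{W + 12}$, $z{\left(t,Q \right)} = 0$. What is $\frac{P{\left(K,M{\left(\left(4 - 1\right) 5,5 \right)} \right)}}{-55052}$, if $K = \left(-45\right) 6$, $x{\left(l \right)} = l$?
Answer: $\frac{135}{27526} \approx 0.0049045$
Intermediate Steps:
$M{\left(W,m \right)} = -24 + \frac{3}{12 + W}$ ($M{\left(W,m \right)} = -24 + \frac{3}{W + 12} = -24 + \frac{3}{12 + W}$)
$K = -270$
$P{\left(k,f \right)} = k$ ($P{\left(k,f \right)} = k + 0 = k$)
$\frac{P{\left(K,M{\left(\left(4 - 1\right) 5,5 \right)} \right)}}{-55052} = - \frac{270}{-55052} = \left(-270\right) \left(- \frac{1}{55052}\right) = \frac{135}{27526}$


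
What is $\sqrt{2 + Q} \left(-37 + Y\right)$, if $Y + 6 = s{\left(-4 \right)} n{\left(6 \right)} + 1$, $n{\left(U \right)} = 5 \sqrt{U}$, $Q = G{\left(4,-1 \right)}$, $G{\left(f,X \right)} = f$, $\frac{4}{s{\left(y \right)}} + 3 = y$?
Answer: $- \frac{120}{7} - 42 \sqrt{6} \approx -120.02$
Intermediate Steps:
$s{\left(y \right)} = \frac{4}{-3 + y}$
$Q = 4$
$Y = -5 - \frac{20 \sqrt{6}}{7}$ ($Y = -6 + \left(\frac{4}{-3 - 4} \cdot 5 \sqrt{6} + 1\right) = -6 + \left(\frac{4}{-7} \cdot 5 \sqrt{6} + 1\right) = -6 + \left(4 \left(- \frac{1}{7}\right) 5 \sqrt{6} + 1\right) = -6 + \left(- \frac{4 \cdot 5 \sqrt{6}}{7} + 1\right) = -6 + \left(- \frac{20 \sqrt{6}}{7} + 1\right) = -6 + \left(1 - \frac{20 \sqrt{6}}{7}\right) = -5 - \frac{20 \sqrt{6}}{7} \approx -11.999$)
$\sqrt{2 + Q} \left(-37 + Y\right) = \sqrt{2 + 4} \left(-37 - \left(5 + \frac{20 \sqrt{6}}{7}\right)\right) = \sqrt{6} \left(-42 - \frac{20 \sqrt{6}}{7}\right)$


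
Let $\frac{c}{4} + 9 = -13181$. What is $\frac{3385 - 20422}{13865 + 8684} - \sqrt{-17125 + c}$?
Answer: $- \frac{17037}{22549} - 3 i \sqrt{7765} \approx -0.75555 - 264.36 i$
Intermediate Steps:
$c = -52760$ ($c = -36 + 4 \left(-13181\right) = -36 - 52724 = -52760$)
$\frac{3385 - 20422}{13865 + 8684} - \sqrt{-17125 + c} = \frac{3385 - 20422}{13865 + 8684} - \sqrt{-17125 - 52760} = - \frac{17037}{22549} - \sqrt{-69885} = \left(-17037\right) \frac{1}{22549} - 3 i \sqrt{7765} = - \frac{17037}{22549} - 3 i \sqrt{7765}$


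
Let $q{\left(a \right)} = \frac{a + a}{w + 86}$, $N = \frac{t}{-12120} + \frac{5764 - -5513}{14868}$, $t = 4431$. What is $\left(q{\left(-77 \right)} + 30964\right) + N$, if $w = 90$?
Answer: $\frac{3690232061}{119180} \approx 30964.0$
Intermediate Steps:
$N = \frac{93647}{238360}$ ($N = \frac{4431}{-12120} + \frac{5764 - -5513}{14868} = 4431 \left(- \frac{1}{12120}\right) + \left(5764 + 5513\right) \frac{1}{14868} = - \frac{1477}{4040} + 11277 \cdot \frac{1}{14868} = - \frac{1477}{4040} + \frac{179}{236} = \frac{93647}{238360} \approx 0.39288$)
$q{\left(a \right)} = \frac{a}{88}$ ($q{\left(a \right)} = \frac{a + a}{90 + 86} = \frac{2 a}{176} = 2 a \frac{1}{176} = \frac{a}{88}$)
$\left(q{\left(-77 \right)} + 30964\right) + N = \left(\frac{1}{88} \left(-77\right) + 30964\right) + \frac{93647}{238360} = \left(- \frac{7}{8} + 30964\right) + \frac{93647}{238360} = \frac{247705}{8} + \frac{93647}{238360} = \frac{3690232061}{119180}$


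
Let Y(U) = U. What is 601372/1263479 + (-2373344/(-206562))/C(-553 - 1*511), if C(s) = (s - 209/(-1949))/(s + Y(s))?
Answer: 334065155172419500/14241133450112667 ≈ 23.458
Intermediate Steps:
C(s) = (209/1949 + s)/(2*s) (C(s) = (s - 209/(-1949))/(s + s) = (s - 209*(-1/1949))/((2*s)) = (s + 209/1949)*(1/(2*s)) = (209/1949 + s)*(1/(2*s)) = (209/1949 + s)/(2*s))
601372/1263479 + (-2373344/(-206562))/C(-553 - 1*511) = 601372/1263479 + (-2373344/(-206562))/(((209 + 1949*(-553 - 1*511))/(3898*(-553 - 1*511)))) = 601372*(1/1263479) + (-2373344*(-1/206562))/(((209 + 1949*(-553 - 511))/(3898*(-553 - 511)))) = 601372/1263479 + 1186672/(103281*(((1/3898)*(209 + 1949*(-1064))/(-1064)))) = 601372/1263479 + 1186672/(103281*(((1/3898)*(-1/1064)*(209 - 2073736)))) = 601372/1263479 + 1186672/(103281*(((1/3898)*(-1/1064)*(-2073527)))) = 601372/1263479 + 1186672/(103281*(109133/218288)) = 601372/1263479 + (1186672/103281)*(218288/109133) = 601372/1263479 + 259036257536/11271365373 = 334065155172419500/14241133450112667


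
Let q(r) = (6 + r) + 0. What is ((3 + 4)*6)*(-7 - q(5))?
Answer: -756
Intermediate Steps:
q(r) = 6 + r
((3 + 4)*6)*(-7 - q(5)) = ((3 + 4)*6)*(-7 - (6 + 5)) = (7*6)*(-7 - 1*11) = 42*(-7 - 11) = 42*(-18) = -756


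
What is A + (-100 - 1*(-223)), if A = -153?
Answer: -30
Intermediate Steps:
A + (-100 - 1*(-223)) = -153 + (-100 - 1*(-223)) = -153 + (-100 + 223) = -153 + 123 = -30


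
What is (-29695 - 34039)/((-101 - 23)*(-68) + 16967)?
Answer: -5794/2309 ≈ -2.5093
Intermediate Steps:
(-29695 - 34039)/((-101 - 23)*(-68) + 16967) = -63734/(-124*(-68) + 16967) = -63734/(8432 + 16967) = -63734/25399 = -63734*1/25399 = -5794/2309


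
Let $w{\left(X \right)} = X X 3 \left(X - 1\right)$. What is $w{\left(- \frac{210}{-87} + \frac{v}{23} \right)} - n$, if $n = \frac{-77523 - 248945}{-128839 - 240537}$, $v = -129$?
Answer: $- \frac{208484374880851}{1611896911016} \approx -129.34$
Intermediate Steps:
$w{\left(X \right)} = X^{2} \left(-3 + 3 X\right)$ ($w{\left(X \right)} = X^{2} \cdot 3 \left(-1 + X\right) = X^{2} \left(-3 + 3 X\right)$)
$n = \frac{4801}{5432}$ ($n = - \frac{326468}{-369376} = \left(-326468\right) \left(- \frac{1}{369376}\right) = \frac{4801}{5432} \approx 0.88384$)
$w{\left(- \frac{210}{-87} + \frac{v}{23} \right)} - n = 3 \left(- \frac{210}{-87} - \frac{129}{23}\right)^{2} \left(-1 - \left(- \frac{70}{29} + \frac{129}{23}\right)\right) - \frac{4801}{5432} = 3 \left(\left(-210\right) \left(- \frac{1}{87}\right) - \frac{129}{23}\right)^{2} \left(-1 - \frac{2131}{667}\right) - \frac{4801}{5432} = 3 \left(\frac{70}{29} - \frac{129}{23}\right)^{2} \left(-1 + \left(\frac{70}{29} - \frac{129}{23}\right)\right) - \frac{4801}{5432} = 3 \left(- \frac{2131}{667}\right)^{2} \left(-1 - \frac{2131}{667}\right) - \frac{4801}{5432} = 3 \cdot \frac{4541161}{444889} \left(- \frac{2798}{667}\right) - \frac{4801}{5432} = - \frac{38118505434}{296740963} - \frac{4801}{5432} = - \frac{208484374880851}{1611896911016}$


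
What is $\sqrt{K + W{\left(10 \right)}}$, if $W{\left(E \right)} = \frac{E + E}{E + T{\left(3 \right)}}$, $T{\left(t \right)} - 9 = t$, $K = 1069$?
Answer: $\frac{\sqrt{129459}}{11} \approx 32.709$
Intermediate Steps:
$T{\left(t \right)} = 9 + t$
$W{\left(E \right)} = \frac{2 E}{12 + E}$ ($W{\left(E \right)} = \frac{E + E}{E + \left(9 + 3\right)} = \frac{2 E}{E + 12} = \frac{2 E}{12 + E}$)
$\sqrt{K + W{\left(10 \right)}} = \sqrt{1069 + 2 \cdot 10 \frac{1}{12 + 10}} = \sqrt{1069 + 2 \cdot 10 \cdot \frac{1}{22}} = \sqrt{1069 + \frac{10}{11}} = \sqrt{\frac{11769}{11}} = \frac{\sqrt{129459}}{11}$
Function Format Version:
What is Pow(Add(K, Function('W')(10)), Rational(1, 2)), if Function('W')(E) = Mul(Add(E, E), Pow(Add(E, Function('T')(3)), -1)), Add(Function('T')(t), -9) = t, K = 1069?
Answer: Mul(Rational(1, 11), Pow(129459, Rational(1, 2))) ≈ 32.709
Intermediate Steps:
Function('T')(t) = Add(9, t)
Function('W')(E) = Mul(2, E, Pow(Add(12, E), -1)) (Function('W')(E) = Mul(Add(E, E), Pow(Add(E, Add(9, 3)), -1)) = Mul(Mul(2, E), Pow(Add(E, 12), -1)) = Mul(Mul(2, E), Pow(Add(12, E), -1)) = Mul(2, E, Pow(Add(12, E), -1)))
Pow(Add(K, Function('W')(10)), Rational(1, 2)) = Pow(Add(1069, Mul(2, 10, Pow(Add(12, 10), -1))), Rational(1, 2)) = Pow(Add(1069, Mul(2, 10, Pow(22, -1))), Rational(1, 2)) = Pow(Add(1069, Mul(2, 10, Rational(1, 22))), Rational(1, 2)) = Pow(Add(1069, Rational(10, 11)), Rational(1, 2)) = Pow(Rational(11769, 11), Rational(1, 2)) = Mul(Rational(1, 11), Pow(129459, Rational(1, 2)))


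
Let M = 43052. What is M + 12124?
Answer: 55176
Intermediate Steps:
M + 12124 = 43052 + 12124 = 55176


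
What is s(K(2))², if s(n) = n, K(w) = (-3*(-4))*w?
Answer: 576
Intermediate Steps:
K(w) = 12*w
s(K(2))² = (12*2)² = 24² = 576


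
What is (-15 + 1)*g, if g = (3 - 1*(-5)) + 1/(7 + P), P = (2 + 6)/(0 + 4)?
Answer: -1022/9 ≈ -113.56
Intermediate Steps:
P = 2 (P = 8/4 = 8*(¼) = 2)
g = 73/9 (g = (3 - 1*(-5)) + 1/(7 + 2) = (3 + 5) + 1/9 = 8 + ⅑ = 73/9 ≈ 8.1111)
(-15 + 1)*g = (-15 + 1)*(73/9) = -14*73/9 = -1022/9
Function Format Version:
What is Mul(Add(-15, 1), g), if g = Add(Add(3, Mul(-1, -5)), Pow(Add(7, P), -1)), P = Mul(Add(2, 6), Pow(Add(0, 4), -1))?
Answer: Rational(-1022, 9) ≈ -113.56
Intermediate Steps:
P = 2 (P = Mul(8, Pow(4, -1)) = Mul(8, Rational(1, 4)) = 2)
g = Rational(73, 9) (g = Add(Add(3, Mul(-1, -5)), Pow(Add(7, 2), -1)) = Add(Add(3, 5), Pow(9, -1)) = Add(8, Rational(1, 9)) = Rational(73, 9) ≈ 8.1111)
Mul(Add(-15, 1), g) = Mul(Add(-15, 1), Rational(73, 9)) = Mul(-14, Rational(73, 9)) = Rational(-1022, 9)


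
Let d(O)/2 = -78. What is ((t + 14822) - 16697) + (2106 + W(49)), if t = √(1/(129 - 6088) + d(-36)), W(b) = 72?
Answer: 303 + I*√5539516195/5959 ≈ 303.0 + 12.49*I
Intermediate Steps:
d(O) = -156 (d(O) = 2*(-78) = -156)
t = I*√5539516195/5959 (t = √(1/(129 - 6088) - 156) = √(1/(-5959) - 156) = √(-1/5959 - 156) = √(-929605/5959) = I*√5539516195/5959 ≈ 12.49*I)
((t + 14822) - 16697) + (2106 + W(49)) = ((I*√5539516195/5959 + 14822) - 16697) + (2106 + 72) = ((14822 + I*√5539516195/5959) - 16697) + 2178 = (-1875 + I*√5539516195/5959) + 2178 = 303 + I*√5539516195/5959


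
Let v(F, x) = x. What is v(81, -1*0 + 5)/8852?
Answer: 5/8852 ≈ 0.00056484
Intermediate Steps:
v(81, -1*0 + 5)/8852 = (-1*0 + 5)/8852 = (0 + 5)*(1/8852) = 5*(1/8852) = 5/8852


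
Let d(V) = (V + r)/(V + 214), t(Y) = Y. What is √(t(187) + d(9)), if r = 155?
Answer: √9335895/223 ≈ 13.702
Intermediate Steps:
d(V) = (155 + V)/(214 + V) (d(V) = (V + 155)/(V + 214) = (155 + V)/(214 + V))
√(t(187) + d(9)) = √(187 + (155 + 9)/(214 + 9)) = √(187 + 164/223) = √(41865/223) = √9335895/223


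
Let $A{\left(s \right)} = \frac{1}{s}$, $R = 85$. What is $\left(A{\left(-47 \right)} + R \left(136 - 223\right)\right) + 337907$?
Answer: $\frac{15534063}{47} \approx 3.3051 \cdot 10^{5}$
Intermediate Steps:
$\left(A{\left(-47 \right)} + R \left(136 - 223\right)\right) + 337907 = \left(\frac{1}{-47} + 85 \left(136 - 223\right)\right) + 337907 = \left(- \frac{1}{47} + 85 \left(-87\right)\right) + 337907 = \left(- \frac{1}{47} - 7395\right) + 337907 = - \frac{347566}{47} + 337907 = \frac{15534063}{47}$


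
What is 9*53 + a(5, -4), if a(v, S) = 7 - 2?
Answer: 482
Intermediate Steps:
a(v, S) = 5
9*53 + a(5, -4) = 9*53 + 5 = 477 + 5 = 482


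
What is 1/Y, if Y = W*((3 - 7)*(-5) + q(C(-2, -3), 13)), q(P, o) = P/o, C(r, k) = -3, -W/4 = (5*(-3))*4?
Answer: 13/61680 ≈ 0.00021077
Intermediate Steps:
W = 240 (W = -4*5*(-3)*4 = -(-60)*4 = -4*(-60) = 240)
Y = 61680/13 (Y = 240*((3 - 7)*(-5) - 3/13) = 240*(-4*(-5) - 3*1/13) = 240*(20 - 3/13) = 240*(257/13) = 61680/13 ≈ 4744.6)
1/Y = 1/(61680/13) = 13/61680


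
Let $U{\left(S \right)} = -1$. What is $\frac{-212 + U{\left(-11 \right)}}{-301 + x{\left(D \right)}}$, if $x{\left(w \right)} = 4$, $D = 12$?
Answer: $\frac{71}{99} \approx 0.71717$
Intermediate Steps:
$\frac{-212 + U{\left(-11 \right)}}{-301 + x{\left(D \right)}} = \frac{-212 - 1}{-301 + 4} = - \frac{213}{-297} = \left(-213\right) \left(- \frac{1}{297}\right) = \frac{71}{99}$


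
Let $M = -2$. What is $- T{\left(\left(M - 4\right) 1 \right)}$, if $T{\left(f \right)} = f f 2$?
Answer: $-72$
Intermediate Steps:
$T{\left(f \right)} = 2 f^{2}$ ($T{\left(f \right)} = f^{2} \cdot 2 = 2 f^{2}$)
$- T{\left(\left(M - 4\right) 1 \right)} = - 2 \left(\left(-2 - 4\right) 1\right)^{2} = - 2 \left(\left(-6\right) 1\right)^{2} = - 2 \left(-6\right)^{2} = - 2 \cdot 36 = \left(-1\right) 72 = -72$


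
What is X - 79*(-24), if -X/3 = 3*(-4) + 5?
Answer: 1917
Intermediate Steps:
X = 21 (X = -3*(3*(-4) + 5) = -3*(-12 + 5) = -3*(-7) = 21)
X - 79*(-24) = 21 - 79*(-24) = 21 + 1896 = 1917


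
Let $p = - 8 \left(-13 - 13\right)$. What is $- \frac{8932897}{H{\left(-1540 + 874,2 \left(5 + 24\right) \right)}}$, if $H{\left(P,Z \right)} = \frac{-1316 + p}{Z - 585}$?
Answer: $- \frac{4707636719}{1108} \approx -4.2488 \cdot 10^{6}$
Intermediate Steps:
$p = 208$ ($p = \left(-8\right) \left(-26\right) = 208$)
$H{\left(P,Z \right)} = - \frac{1108}{-585 + Z}$ ($H{\left(P,Z \right)} = \frac{-1316 + 208}{Z - 585} = - \frac{1108}{-585 + Z}$)
$- \frac{8932897}{H{\left(-1540 + 874,2 \left(5 + 24\right) \right)}} = - \frac{8932897}{\left(-1108\right) \frac{1}{-585 + 2 \left(5 + 24\right)}} = - \frac{8932897}{\left(-1108\right) \frac{1}{-585 + 2 \cdot 29}} = - \frac{8932897}{\left(-1108\right) \frac{1}{-585 + 58}} = - \frac{8932897}{\left(-1108\right) \frac{1}{-527}} = - \frac{8932897}{\left(-1108\right) \left(- \frac{1}{527}\right)} = - \frac{8932897}{\frac{1108}{527}} = \left(-8932897\right) \frac{527}{1108} = - \frac{4707636719}{1108}$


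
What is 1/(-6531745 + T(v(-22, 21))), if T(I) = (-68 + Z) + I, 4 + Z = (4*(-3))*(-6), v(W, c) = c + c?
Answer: -1/6531703 ≈ -1.5310e-7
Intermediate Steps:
v(W, c) = 2*c
Z = 68 (Z = -4 + (4*(-3))*(-6) = -4 - 12*(-6) = -4 + 72 = 68)
T(I) = I (T(I) = (-68 + 68) + I = 0 + I = I)
1/(-6531745 + T(v(-22, 21))) = 1/(-6531745 + 2*21) = 1/(-6531745 + 42) = 1/(-6531703) = -1/6531703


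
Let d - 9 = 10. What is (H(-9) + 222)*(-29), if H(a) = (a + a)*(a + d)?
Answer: -1218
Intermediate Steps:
d = 19 (d = 9 + 10 = 19)
H(a) = 2*a*(19 + a) (H(a) = (a + a)*(a + 19) = (2*a)*(19 + a) = 2*a*(19 + a))
(H(-9) + 222)*(-29) = (2*(-9)*(19 - 9) + 222)*(-29) = (2*(-9)*10 + 222)*(-29) = (-180 + 222)*(-29) = 42*(-29) = -1218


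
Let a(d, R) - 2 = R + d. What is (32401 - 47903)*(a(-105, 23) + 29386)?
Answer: -454301612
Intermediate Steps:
a(d, R) = 2 + R + d (a(d, R) = 2 + (R + d) = 2 + R + d)
(32401 - 47903)*(a(-105, 23) + 29386) = (32401 - 47903)*((2 + 23 - 105) + 29386) = -15502*(-80 + 29386) = -15502*29306 = -454301612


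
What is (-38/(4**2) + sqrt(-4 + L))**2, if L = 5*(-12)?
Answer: (19 - 64*I)**2/64 ≈ -58.359 - 38.0*I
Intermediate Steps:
L = -60
(-38/(4**2) + sqrt(-4 + L))**2 = (-38/(4**2) + sqrt(-4 - 60))**2 = (-38/16 + sqrt(-64))**2 = (-38/16 + 8*I)**2 = (-1*19/8 + 8*I)**2 = (-19/8 + 8*I)**2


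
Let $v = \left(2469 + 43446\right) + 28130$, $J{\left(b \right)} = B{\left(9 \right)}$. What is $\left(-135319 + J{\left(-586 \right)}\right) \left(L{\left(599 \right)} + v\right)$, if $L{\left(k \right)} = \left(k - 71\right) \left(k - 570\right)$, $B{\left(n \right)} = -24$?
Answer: $-12093844451$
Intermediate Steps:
$J{\left(b \right)} = -24$
$L{\left(k \right)} = \left(-570 + k\right) \left(-71 + k\right)$ ($L{\left(k \right)} = \left(-71 + k\right) \left(-570 + k\right) = \left(-570 + k\right) \left(-71 + k\right)$)
$v = 74045$ ($v = 45915 + 28130 = 74045$)
$\left(-135319 + J{\left(-586 \right)}\right) \left(L{\left(599 \right)} + v\right) = \left(-135319 - 24\right) \left(\left(40470 + 599^{2} - 383959\right) + 74045\right) = - 135343 \left(\left(40470 + 358801 - 383959\right) + 74045\right) = - 135343 \left(15312 + 74045\right) = \left(-135343\right) 89357 = -12093844451$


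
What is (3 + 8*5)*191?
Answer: 8213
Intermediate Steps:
(3 + 8*5)*191 = (3 + 40)*191 = 43*191 = 8213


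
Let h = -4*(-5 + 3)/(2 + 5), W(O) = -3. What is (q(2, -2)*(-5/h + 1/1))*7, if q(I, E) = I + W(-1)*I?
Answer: 189/2 ≈ 94.500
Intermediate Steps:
h = 8/7 (h = -(-8)/7 = -4*(-2/7) = 8/7 ≈ 1.1429)
q(I, E) = -2*I (q(I, E) = I - 3*I = -2*I)
(q(2, -2)*(-5/h + 1/1))*7 = ((-2*2)*(-5/8/7 + 1/1))*7 = -4*(-5*7/8 + 1*1)*7 = -4*(-35/8 + 1)*7 = -4*(-27/8)*7 = (27/2)*7 = 189/2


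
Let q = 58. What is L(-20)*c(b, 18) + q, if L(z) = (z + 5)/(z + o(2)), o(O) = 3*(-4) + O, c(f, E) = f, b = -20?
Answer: 48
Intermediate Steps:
o(O) = -12 + O
L(z) = (5 + z)/(-10 + z) (L(z) = (z + 5)/(z + (-12 + 2)) = (5 + z)/(z - 10) = (5 + z)/(-10 + z))
L(-20)*c(b, 18) + q = ((5 - 20)/(-10 - 20))*(-20) + 58 = (-15/(-30))*(-20) + 58 = -1/30*(-15)*(-20) + 58 = (½)*(-20) + 58 = -10 + 58 = 48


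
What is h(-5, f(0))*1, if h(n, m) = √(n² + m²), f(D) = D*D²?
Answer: 5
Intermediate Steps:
f(D) = D³
h(n, m) = √(m² + n²)
h(-5, f(0))*1 = √((0³)² + (-5)²)*1 = √(0² + 25)*1 = √(0 + 25)*1 = √25*1 = 5*1 = 5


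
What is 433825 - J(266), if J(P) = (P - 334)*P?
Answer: 451913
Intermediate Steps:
J(P) = P*(-334 + P) (J(P) = (-334 + P)*P = P*(-334 + P))
433825 - J(266) = 433825 - 266*(-334 + 266) = 433825 - 266*(-68) = 433825 - 1*(-18088) = 433825 + 18088 = 451913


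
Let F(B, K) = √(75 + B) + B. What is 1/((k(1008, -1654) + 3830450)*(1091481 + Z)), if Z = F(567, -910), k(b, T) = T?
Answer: 45502/190254282502072123 - √642/4566102780049730952 ≈ 2.3916e-13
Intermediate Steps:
F(B, K) = B + √(75 + B)
Z = 567 + √642 (Z = 567 + √(75 + 567) = 567 + √642 ≈ 592.34)
1/((k(1008, -1654) + 3830450)*(1091481 + Z)) = 1/((-1654 + 3830450)*(1091481 + (567 + √642))) = 1/(3828796*(1092048 + √642)) = 1/(4181229014208 + 3828796*√642)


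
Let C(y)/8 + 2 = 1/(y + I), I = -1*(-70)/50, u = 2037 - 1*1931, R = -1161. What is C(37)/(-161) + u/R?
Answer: 10145/1495368 ≈ 0.0067843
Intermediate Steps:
u = 106 (u = 2037 - 1931 = 106)
I = 7/5 (I = 70*(1/50) = 7/5 ≈ 1.4000)
C(y) = -16 + 8/(7/5 + y) (C(y) = -16 + 8/(y + 7/5) = -16 + 8/(7/5 + y))
C(37)/(-161) + u/R = (8*(-9 - 10*37)/(7 + 5*37))/(-161) + 106/(-1161) = (8*(-9 - 370)/(7 + 185))*(-1/161) + 106*(-1/1161) = (8*(-379)/192)*(-1/161) - 106/1161 = (8*(1/192)*(-379))*(-1/161) - 106/1161 = -379/24*(-1/161) - 106/1161 = 379/3864 - 106/1161 = 10145/1495368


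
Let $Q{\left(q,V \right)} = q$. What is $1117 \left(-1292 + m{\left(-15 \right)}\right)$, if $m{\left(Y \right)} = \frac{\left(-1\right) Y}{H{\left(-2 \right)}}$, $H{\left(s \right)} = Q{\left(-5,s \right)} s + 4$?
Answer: $- \frac{20187541}{14} \approx -1.442 \cdot 10^{6}$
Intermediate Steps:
$H{\left(s \right)} = 4 - 5 s$ ($H{\left(s \right)} = - 5 s + 4 = 4 - 5 s$)
$m{\left(Y \right)} = - \frac{Y}{14}$ ($m{\left(Y \right)} = \frac{\left(-1\right) Y}{4 - -10} = \frac{\left(-1\right) Y}{4 + 10} = \frac{\left(-1\right) Y}{14} = - Y \frac{1}{14} = - \frac{Y}{14}$)
$1117 \left(-1292 + m{\left(-15 \right)}\right) = 1117 \left(-1292 - - \frac{15}{14}\right) = 1117 \left(-1292 + \frac{15}{14}\right) = 1117 \left(- \frac{18073}{14}\right) = - \frac{20187541}{14}$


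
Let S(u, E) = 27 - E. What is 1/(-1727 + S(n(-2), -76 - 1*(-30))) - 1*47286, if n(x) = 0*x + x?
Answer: -78211045/1654 ≈ -47286.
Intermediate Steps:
n(x) = x (n(x) = 0 + x = x)
1/(-1727 + S(n(-2), -76 - 1*(-30))) - 1*47286 = 1/(-1727 + (27 - (-76 - 1*(-30)))) - 1*47286 = 1/(-1727 + (27 - (-76 + 30))) - 47286 = 1/(-1727 + (27 - 1*(-46))) - 47286 = 1/(-1727 + (27 + 46)) - 47286 = 1/(-1727 + 73) - 47286 = 1/(-1654) - 47286 = -1/1654 - 47286 = -78211045/1654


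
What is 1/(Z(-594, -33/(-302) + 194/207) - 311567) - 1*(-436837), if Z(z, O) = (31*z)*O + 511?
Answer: 501148634578152/1147221125 ≈ 4.3684e+5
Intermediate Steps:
Z(z, O) = 511 + 31*O*z (Z(z, O) = 31*O*z + 511 = 511 + 31*O*z)
1/(Z(-594, -33/(-302) + 194/207) - 311567) - 1*(-436837) = 1/((511 + 31*(-33/(-302) + 194/207)*(-594)) - 311567) - 1*(-436837) = 1/((511 + 31*(-33*(-1/302) + 194*(1/207))*(-594)) - 311567) + 436837 = 1/((511 + 31*(33/302 + 194/207)*(-594)) - 311567) + 436837 = 1/((511 + 31*(65419/62514)*(-594)) - 311567) + 436837 = 1/((511 - 66923637/3473) - 311567) + 436837 = 1/(-65148934/3473 - 311567) + 436837 = 1/(-1147221125/3473) + 436837 = -3473/1147221125 + 436837 = 501148634578152/1147221125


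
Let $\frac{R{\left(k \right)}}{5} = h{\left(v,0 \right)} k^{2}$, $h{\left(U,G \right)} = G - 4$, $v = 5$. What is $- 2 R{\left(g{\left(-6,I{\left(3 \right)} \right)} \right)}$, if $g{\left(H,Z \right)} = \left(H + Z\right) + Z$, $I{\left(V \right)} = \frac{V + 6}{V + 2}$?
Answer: $\frac{1152}{5} \approx 230.4$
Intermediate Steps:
$I{\left(V \right)} = \frac{6 + V}{2 + V}$
$h{\left(U,G \right)} = -4 + G$ ($h{\left(U,G \right)} = G - 4 = -4 + G$)
$g{\left(H,Z \right)} = H + 2 Z$
$R{\left(k \right)} = - 20 k^{2}$ ($R{\left(k \right)} = 5 \left(-4 + 0\right) k^{2} = 5 \left(- 4 k^{2}\right) = - 20 k^{2}$)
$- 2 R{\left(g{\left(-6,I{\left(3 \right)} \right)} \right)} = - 2 \left(- 20 \left(-6 + 2 \frac{6 + 3}{2 + 3}\right)^{2}\right) = - 2 \left(- 20 \left(-6 + 2 \cdot \frac{1}{5} \cdot 9\right)^{2}\right) = - 2 \left(- 20 \left(-6 + 2 \cdot \frac{9}{5}\right)^{2}\right) = - 2 \left(- 20 \left(-6 + \frac{18}{5}\right)^{2}\right) = - 2 \left(- 20 \left(- \frac{12}{5}\right)^{2}\right) = - 2 \left(\left(-20\right) \frac{144}{25}\right) = \left(-2\right) \left(- \frac{576}{5}\right) = \frac{1152}{5}$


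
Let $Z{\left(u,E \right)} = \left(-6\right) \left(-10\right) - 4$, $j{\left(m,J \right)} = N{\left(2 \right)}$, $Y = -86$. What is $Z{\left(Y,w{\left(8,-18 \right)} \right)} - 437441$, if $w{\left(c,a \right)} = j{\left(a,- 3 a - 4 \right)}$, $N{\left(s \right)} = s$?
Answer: $-437385$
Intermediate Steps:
$j{\left(m,J \right)} = 2$
$w{\left(c,a \right)} = 2$
$Z{\left(u,E \right)} = 56$ ($Z{\left(u,E \right)} = 60 - 4 = 56$)
$Z{\left(Y,w{\left(8,-18 \right)} \right)} - 437441 = 56 - 437441 = -437385$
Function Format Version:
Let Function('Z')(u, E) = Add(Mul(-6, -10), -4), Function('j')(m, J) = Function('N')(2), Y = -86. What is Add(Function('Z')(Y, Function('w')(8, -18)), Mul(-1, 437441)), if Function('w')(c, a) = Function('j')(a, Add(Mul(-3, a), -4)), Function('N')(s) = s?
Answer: -437385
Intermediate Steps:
Function('j')(m, J) = 2
Function('w')(c, a) = 2
Function('Z')(u, E) = 56 (Function('Z')(u, E) = Add(60, -4) = 56)
Add(Function('Z')(Y, Function('w')(8, -18)), Mul(-1, 437441)) = Add(56, Mul(-1, 437441)) = Add(56, -437441) = -437385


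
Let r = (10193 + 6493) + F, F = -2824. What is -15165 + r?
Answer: -1303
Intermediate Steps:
r = 13862 (r = (10193 + 6493) - 2824 = 16686 - 2824 = 13862)
-15165 + r = -15165 + 13862 = -1303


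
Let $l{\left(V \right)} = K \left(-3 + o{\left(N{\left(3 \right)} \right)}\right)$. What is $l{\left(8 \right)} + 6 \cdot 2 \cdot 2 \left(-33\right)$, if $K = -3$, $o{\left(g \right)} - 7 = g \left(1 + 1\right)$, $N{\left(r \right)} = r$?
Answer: $-822$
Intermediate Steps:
$o{\left(g \right)} = 7 + 2 g$ ($o{\left(g \right)} = 7 + g \left(1 + 1\right) = 7 + g 2 = 7 + 2 g$)
$l{\left(V \right)} = -30$ ($l{\left(V \right)} = - 3 \left(-3 + \left(7 + 2 \cdot 3\right)\right) = - 3 \left(-3 + \left(7 + 6\right)\right) = - 3 \left(-3 + 13\right) = \left(-3\right) 10 = -30$)
$l{\left(8 \right)} + 6 \cdot 2 \cdot 2 \left(-33\right) = -30 + 6 \cdot 2 \cdot 2 \left(-33\right) = -30 + 12 \cdot 2 \left(-33\right) = -30 + 24 \left(-33\right) = -30 - 792 = -822$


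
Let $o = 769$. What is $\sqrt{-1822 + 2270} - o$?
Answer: $-769 + 8 \sqrt{7} \approx -747.83$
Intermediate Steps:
$\sqrt{-1822 + 2270} - o = \sqrt{-1822 + 2270} - 769 = \sqrt{448} - 769 = 8 \sqrt{7} - 769 = -769 + 8 \sqrt{7}$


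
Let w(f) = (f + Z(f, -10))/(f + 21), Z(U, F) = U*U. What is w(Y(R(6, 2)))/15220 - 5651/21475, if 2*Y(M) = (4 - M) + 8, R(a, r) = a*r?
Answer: -5651/21475 ≈ -0.26314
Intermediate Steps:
Y(M) = 6 - M/2 (Y(M) = ((4 - M) + 8)/2 = (12 - M)/2 = 6 - M/2)
Z(U, F) = U**2
w(f) = (f + f**2)/(21 + f) (w(f) = (f + f**2)/(f + 21) = (f + f**2)/(21 + f))
w(Y(R(6, 2)))/15220 - 5651/21475 = ((6 - 3*2)*(1 + (6 - 3*2))/(21 + (6 - 3*2)))/15220 - 5651/21475 = ((6 - 1/2*12)*(1 + (6 - 1/2*12))/(21 + (6 - 1/2*12)))*(1/15220) - 5651*1/21475 = ((6 - 6)*(1 + (6 - 6))/(21 + (6 - 6)))*(1/15220) - 5651/21475 = (0*(1 + 0)/(21 + 0))*(1/15220) - 5651/21475 = (0*1/21)*(1/15220) - 5651/21475 = (0*(1/21)*1)*(1/15220) - 5651/21475 = 0*(1/15220) - 5651/21475 = 0 - 5651/21475 = -5651/21475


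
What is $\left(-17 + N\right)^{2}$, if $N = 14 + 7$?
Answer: $16$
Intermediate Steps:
$N = 21$
$\left(-17 + N\right)^{2} = \left(-17 + 21\right)^{2} = 4^{2} = 16$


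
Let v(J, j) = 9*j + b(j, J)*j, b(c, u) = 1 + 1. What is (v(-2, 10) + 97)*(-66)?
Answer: -13662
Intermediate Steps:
b(c, u) = 2
v(J, j) = 11*j (v(J, j) = 9*j + 2*j = 11*j)
(v(-2, 10) + 97)*(-66) = (11*10 + 97)*(-66) = (110 + 97)*(-66) = 207*(-66) = -13662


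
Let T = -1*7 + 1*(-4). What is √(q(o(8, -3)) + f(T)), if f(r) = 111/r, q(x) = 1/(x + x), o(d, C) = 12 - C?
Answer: I*√1095270/330 ≈ 3.1714*I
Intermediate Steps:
q(x) = 1/(2*x)
T = -11 (T = -7 - 4 = -11)
√(q(o(8, -3)) + f(T)) = √(1/(2*(12 - 1*(-3))) + 111/(-11)) = √(1/(2*(12 + 3)) + 111*(-1/11)) = √((½)/15 - 111/11) = √((½)*(1/15) - 111/11) = √(1/30 - 111/11) = √(-3319/330) = I*√1095270/330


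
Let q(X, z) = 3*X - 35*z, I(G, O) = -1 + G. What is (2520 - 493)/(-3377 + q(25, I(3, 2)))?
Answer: -2027/3372 ≈ -0.60113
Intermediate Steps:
q(X, z) = -35*z + 3*X
(2520 - 493)/(-3377 + q(25, I(3, 2))) = (2520 - 493)/(-3377 + (-35*(-1 + 3) + 3*25)) = 2027/(-3377 + (-35*2 + 75)) = 2027/(-3377 + (-70 + 75)) = 2027/(-3377 + 5) = 2027/(-3372) = 2027*(-1/3372) = -2027/3372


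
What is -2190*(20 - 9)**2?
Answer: -264990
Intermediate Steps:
-2190*(20 - 9)**2 = -2190*11**2 = -2190*121 = -264990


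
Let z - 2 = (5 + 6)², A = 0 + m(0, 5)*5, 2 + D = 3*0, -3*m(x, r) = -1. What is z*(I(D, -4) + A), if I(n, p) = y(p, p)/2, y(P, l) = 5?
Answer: 1025/2 ≈ 512.50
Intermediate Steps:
m(x, r) = ⅓ (m(x, r) = -⅓*(-1) = ⅓)
D = -2 (D = -2 + 3*0 = -2 + 0 = -2)
I(n, p) = 5/2
A = 5/3 (A = 0 + (⅓)*5 = 0 + 5/3 = 5/3 ≈ 1.6667)
z = 123 (z = 2 + (5 + 6)² = 2 + 11² = 2 + 121 = 123)
z*(I(D, -4) + A) = 123*(5/2 + 5/3) = 123*(25/6) = 1025/2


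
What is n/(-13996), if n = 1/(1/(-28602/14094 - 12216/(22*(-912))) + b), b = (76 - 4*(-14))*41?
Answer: -929857/70424114018016 ≈ -1.3204e-8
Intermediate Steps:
b = 5412 (b = (76 + 56)*41 = 132*41 = 5412)
n = 929857/5031731496 (n = 1/(1/(-28602/14094 - 12216/(22*(-912))) + 5412) = 1/(1/(-28602*1/14094 - 12216/(-20064)) + 5412) = 1/(1/(-1589/783 - 12216*(-1/20064)) + 5412) = 1/(1/(-1589/783 + 509/836) + 5412) = 1/(1/(-929857/654588) + 5412) = 1/(-654588/929857 + 5412) = 1/(5031731496/929857) = 929857/5031731496 ≈ 0.00018480)
n/(-13996) = (929857/5031731496)/(-13996) = (929857/5031731496)*(-1/13996) = -929857/70424114018016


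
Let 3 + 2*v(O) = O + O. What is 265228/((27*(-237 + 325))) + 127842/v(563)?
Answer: 226339057/667062 ≈ 339.31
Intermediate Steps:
v(O) = -3/2 + O (v(O) = -3/2 + (O + O)/2 = -3/2 + (2*O)/2 = -3/2 + O)
265228/((27*(-237 + 325))) + 127842/v(563) = 265228/((27*(-237 + 325))) + 127842/(-3/2 + 563) = 265228/((27*88)) + 127842/(1123/2) = 265228/2376 + 127842*(2/1123) = 265228*(1/2376) + 255684/1123 = 66307/594 + 255684/1123 = 226339057/667062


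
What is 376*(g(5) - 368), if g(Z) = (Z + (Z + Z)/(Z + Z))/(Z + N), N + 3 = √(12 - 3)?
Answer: -689584/5 ≈ -1.3792e+5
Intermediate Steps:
N = 0 (N = -3 + √(12 - 3) = -3 + √9 = -3 + 3 = 0)
g(Z) = (1 + Z)/Z (g(Z) = (Z + (Z + Z)/(Z + Z))/(Z + 0) = (Z + (2*Z)/((2*Z)))/Z = (Z + (2*Z)*(1/(2*Z)))/Z = (Z + 1)/Z = (1 + Z)/Z)
376*(g(5) - 368) = 376*((1 + 5)/5 - 368) = 376*((⅕)*6 - 368) = 376*(6/5 - 368) = 376*(-1834/5) = -689584/5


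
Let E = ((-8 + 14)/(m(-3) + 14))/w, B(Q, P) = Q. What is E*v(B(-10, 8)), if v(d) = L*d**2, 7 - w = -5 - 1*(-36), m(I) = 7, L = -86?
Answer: 2150/21 ≈ 102.38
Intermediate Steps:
w = -24 (w = 7 - (-5 - 1*(-36)) = 7 - (-5 + 36) = 7 - 1*31 = 7 - 31 = -24)
v(d) = -86*d**2
E = -1/84 (E = ((-8 + 14)/(7 + 14))/(-24) = (6/21)*(-1/24) = (6*(1/21))*(-1/24) = (2/7)*(-1/24) = -1/84 ≈ -0.011905)
E*v(B(-10, 8)) = -(-43)*(-10)**2/42 = -(-43)*100/42 = -1/84*(-8600) = 2150/21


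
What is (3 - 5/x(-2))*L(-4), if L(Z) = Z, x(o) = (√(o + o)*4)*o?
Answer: -12 + 5*I/4 ≈ -12.0 + 1.25*I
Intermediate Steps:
x(o) = 4*√2*o^(3/2) (x(o) = (√(2*o)*4)*o = ((√2*√o)*4)*o = (4*√2*√o)*o = 4*√2*o^(3/2))
(3 - 5/x(-2))*L(-4) = (3 - 5*I/16)*(-4) = -12 + 5*I/4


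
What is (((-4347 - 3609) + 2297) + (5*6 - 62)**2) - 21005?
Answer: -25640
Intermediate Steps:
(((-4347 - 3609) + 2297) + (5*6 - 62)**2) - 21005 = ((-7956 + 2297) + (30 - 62)**2) - 21005 = (-5659 + (-32)**2) - 21005 = (-5659 + 1024) - 21005 = -4635 - 21005 = -25640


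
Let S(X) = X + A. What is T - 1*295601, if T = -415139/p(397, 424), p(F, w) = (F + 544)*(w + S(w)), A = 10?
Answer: -238662159317/807378 ≈ -2.9560e+5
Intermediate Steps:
S(X) = 10 + X (S(X) = X + 10 = 10 + X)
p(F, w) = (10 + 2*w)*(544 + F) (p(F, w) = (F + 544)*(w + (10 + w)) = (544 + F)*(10 + 2*w) = (10 + 2*w)*(544 + F))
T = -415139/807378 (T = -415139/(5440 + 1088*424 + 397*424 + 397*(10 + 424)) = -415139/(5440 + 461312 + 168328 + 397*434) = -415139/(5440 + 461312 + 168328 + 172298) = -415139/807378 ≈ -0.51418)
T - 1*295601 = -415139/807378 - 1*295601 = -415139/807378 - 295601 = -238662159317/807378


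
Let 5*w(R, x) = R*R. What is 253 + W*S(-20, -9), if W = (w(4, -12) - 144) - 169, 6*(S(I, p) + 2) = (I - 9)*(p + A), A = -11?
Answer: -436121/15 ≈ -29075.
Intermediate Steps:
S(I, p) = -2 + (-11 + p)*(-9 + I)/6 (S(I, p) = -2 + ((I - 9)*(p - 11))/6 = -2 + ((-9 + I)*(-11 + p))/6 = -2 + ((-11 + p)*(-9 + I))/6 = -2 + (-11 + p)*(-9 + I)/6)
w(R, x) = R²/5 (w(R, x) = (R*R)/5 = R²/5)
W = -1549/5 (W = ((⅕)*4² - 144) - 169 = ((⅕)*16 - 144) - 169 = (16/5 - 144) - 169 = -704/5 - 169 = -1549/5 ≈ -309.80)
253 + W*S(-20, -9) = 253 - 1549*(29/2 - 11/6*(-20) - 3/2*(-9) + (⅙)*(-20)*(-9))/5 = 253 - 1549*(29/2 + 110/3 + 27/2 + 30)/5 = 253 - 1549/5*284/3 = 253 - 439916/15 = -436121/15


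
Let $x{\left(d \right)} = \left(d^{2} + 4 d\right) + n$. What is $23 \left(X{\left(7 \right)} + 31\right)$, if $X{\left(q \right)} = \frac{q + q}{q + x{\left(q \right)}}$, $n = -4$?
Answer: $\frac{28681}{40} \approx 717.03$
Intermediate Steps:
$x{\left(d \right)} = -4 + d^{2} + 4 d$ ($x{\left(d \right)} = \left(d^{2} + 4 d\right) - 4 = -4 + d^{2} + 4 d$)
$X{\left(q \right)} = \frac{2 q}{-4 + q^{2} + 5 q}$ ($X{\left(q \right)} = \frac{q + q}{q + \left(-4 + q^{2} + 4 q\right)} = \frac{2 q}{-4 + q^{2} + 5 q}$)
$23 \left(X{\left(7 \right)} + 31\right) = 23 \left(2 \cdot 7 \frac{1}{-4 + 7^{2} + 5 \cdot 7} + 31\right) = 23 \left(2 \cdot 7 \frac{1}{-4 + 49 + 35} + 31\right) = 23 \left(2 \cdot 7 \cdot \frac{1}{80} + 31\right) = 23 \left(\frac{7}{40} + 31\right) = 23 \cdot \frac{1247}{40} = \frac{28681}{40}$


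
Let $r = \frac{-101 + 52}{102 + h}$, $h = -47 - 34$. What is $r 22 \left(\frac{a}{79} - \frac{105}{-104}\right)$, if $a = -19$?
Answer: $- \frac{486563}{12324} \approx -39.481$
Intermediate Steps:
$h = -81$ ($h = -47 - 34 = -81$)
$r = - \frac{7}{3}$ ($r = \frac{-101 + 52}{102 - 81} = - \frac{49}{21} = \left(-49\right) \frac{1}{21} = - \frac{7}{3} \approx -2.3333$)
$r 22 \left(\frac{a}{79} - \frac{105}{-104}\right) = \left(- \frac{7}{3}\right) 22 \left(- \frac{19}{79} - \frac{105}{-104}\right) = - \frac{154 \left(\left(-19\right) \frac{1}{79} - - \frac{105}{104}\right)}{3} = - \frac{154 \left(- \frac{19}{79} + \frac{105}{104}\right)}{3} = \left(- \frac{154}{3}\right) \frac{6319}{8216} = - \frac{486563}{12324}$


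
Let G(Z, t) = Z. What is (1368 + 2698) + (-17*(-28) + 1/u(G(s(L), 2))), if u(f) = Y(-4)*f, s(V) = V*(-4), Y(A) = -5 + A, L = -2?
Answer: 327023/72 ≈ 4542.0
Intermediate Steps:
s(V) = -4*V
u(f) = -9*f (u(f) = (-5 - 4)*f = -9*f)
(1368 + 2698) + (-17*(-28) + 1/u(G(s(L), 2))) = (1368 + 2698) + (-17*(-28) + 1/(-(-36)*(-2))) = 4066 + (476 + 1/(-9*8)) = 4066 + (476 + 1/(-72)) = 4066 + (476 - 1/72) = 4066 + 34271/72 = 327023/72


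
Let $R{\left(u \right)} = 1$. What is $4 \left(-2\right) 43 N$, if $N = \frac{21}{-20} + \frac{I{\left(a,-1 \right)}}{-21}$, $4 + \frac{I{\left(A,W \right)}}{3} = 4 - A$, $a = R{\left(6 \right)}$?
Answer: $\frac{10922}{35} \approx 312.06$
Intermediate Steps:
$a = 1$
$I{\left(A,W \right)} = - 3 A$ ($I{\left(A,W \right)} = -12 + 3 \left(4 - A\right) = -12 - \left(-12 + 3 A\right) = - 3 A$)
$N = - \frac{127}{140}$ ($N = \frac{21}{-20} + \frac{\left(-3\right) 1}{-21} = 21 \left(- \frac{1}{20}\right) - - \frac{1}{7} = - \frac{21}{20} + \frac{1}{7} = - \frac{127}{140} \approx -0.90714$)
$4 \left(-2\right) 43 N = 4 \left(-2\right) 43 \left(- \frac{127}{140}\right) = \left(-8\right) 43 \left(- \frac{127}{140}\right) = \left(-344\right) \left(- \frac{127}{140}\right) = \frac{10922}{35}$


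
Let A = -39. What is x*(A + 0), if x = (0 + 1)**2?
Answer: -39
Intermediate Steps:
x = 1 (x = 1**2 = 1)
x*(A + 0) = 1*(-39 + 0) = 1*(-39) = -39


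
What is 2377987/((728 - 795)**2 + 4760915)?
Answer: 2377987/4765404 ≈ 0.49901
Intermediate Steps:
2377987/((728 - 795)**2 + 4760915) = 2377987/((-67)**2 + 4760915) = 2377987/(4489 + 4760915) = 2377987/4765404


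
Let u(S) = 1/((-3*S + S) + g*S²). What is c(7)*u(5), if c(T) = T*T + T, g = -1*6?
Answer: -7/20 ≈ -0.35000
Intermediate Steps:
g = -6
c(T) = T + T² (c(T) = T² + T = T + T²)
u(S) = 1/(-6*S² - 2*S) (u(S) = 1/((-3*S + S) - 6*S²) = 1/(-2*S - 6*S²) = 1/(-6*S² - 2*S))
c(7)*u(5) = (7*(1 + 7))*((½)/(5*(-1 - 3*5))) = (7*8)*((½)*(⅕)/(-1 - 15)) = 56*((½)*(⅕)/(-16)) = 56*((½)*(⅕)*(-1/16)) = 56*(-1/160) = -7/20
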